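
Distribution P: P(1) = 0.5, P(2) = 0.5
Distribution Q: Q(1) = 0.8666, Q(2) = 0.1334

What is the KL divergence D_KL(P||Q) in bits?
0.5564 bits

D_KL(P||Q) = Σ P(x) log₂(P(x)/Q(x))

Computing term by term:
  P(1)·log₂(P(1)/Q(1)) = 0.5·log₂(0.5/0.8666) = -0.39672
  P(2)·log₂(P(2)/Q(2)) = 0.5·log₂(0.5/0.1334) = 0.95308

D_KL(P||Q) = -0.39672 + 0.95308 = 0.55636 ≈ 0.5564 bits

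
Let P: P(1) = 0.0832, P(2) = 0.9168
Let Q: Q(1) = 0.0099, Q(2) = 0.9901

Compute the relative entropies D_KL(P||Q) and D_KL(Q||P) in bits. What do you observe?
D_KL(P||Q) = 0.1538 bits, D_KL(Q||P) = 0.0795 bits. The two directions give different values (D_KL(P||Q) exceeds D_KL(Q||P) by 0.0743 bits): KL divergence is asymmetric.

D_KL(P||Q) = Σ P(x) log₂(P(x)/Q(x))

Computing term by term:
  P(1)·log₂(P(1)/Q(1)) = 0.0832·log₂(0.0832/0.0099) = 0.25551
  P(2)·log₂(P(2)/Q(2)) = 0.9168·log₂(0.9168/0.9901) = -0.10173

D_KL(P||Q) = 0.25551 - 0.10173 = 0.15378 ≈ 0.1538 bits

D_KL(Q||P) = Σ Q(x) log₂(Q(x)/P(x))

Computing term by term:
  Q(1)·log₂(Q(1)/P(1)) = 0.0099·log₂(0.0099/0.0832) = -0.03040
  Q(2)·log₂(Q(2)/P(2)) = 0.9901·log₂(0.9901/0.9168) = 0.10987

D_KL(Q||P) = -0.03040 + 0.10987 = 0.07947 ≈ 0.0795 bits

These are NOT equal (difference: 0.0743 bits). KL divergence is asymmetric: D_KL(P||Q) ≠ D_KL(Q||P) in general.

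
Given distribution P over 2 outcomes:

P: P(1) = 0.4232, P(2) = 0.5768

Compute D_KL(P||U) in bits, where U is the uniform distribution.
0.0171 bits

U(i) = 1/2 for all i

D_KL(P||U) = Σ P(x) log₂(P(x) / (1/2))
           = Σ P(x) log₂(P(x)) + log₂(2)
           = log₂(2) - H(P)

H(P) = -Σ P(x) log₂(P(x)):
  -P(1)·log₂(P(1)) = -(0.4232)·log₂(0.4232) = 0.52502
  -P(2)·log₂(P(2)) = -(0.5768)·log₂(0.5768) = 0.45790
H(P) = 0.52502 + 0.45790 = 0.98292 bits

log₂(2) = 1.00000 bits

D_KL(P||U) = 1.00000 - 0.98292 = 0.01708 ≈ 0.0171 bits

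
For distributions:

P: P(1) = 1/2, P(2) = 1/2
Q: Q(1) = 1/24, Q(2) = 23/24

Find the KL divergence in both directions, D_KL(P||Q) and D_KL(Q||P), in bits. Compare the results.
D_KL(P||Q) = 1.3232 bits, D_KL(Q||P) = 0.7501 bits. D_KL(P||Q) is larger than D_KL(Q||P) by 0.5731 bits; the two directions differ.

D_KL(P||Q) = Σ P(x) log₂(P(x)/Q(x))

Computing term by term:
  P(1)·log₂(P(1)/Q(1)) = (1/2)·log₂((1/2)/(1/24)) = 1.79248
  P(2)·log₂(P(2)/Q(2)) = (1/2)·log₂((1/2)/(23/24)) = -0.46930

D_KL(P||Q) = 1.79248 - 0.46930 = 1.32318 ≈ 1.3232 bits

D_KL(Q||P) = Σ Q(x) log₂(Q(x)/P(x))

Computing term by term:
  Q(1)·log₂(Q(1)/P(1)) = (1/24)·log₂((1/24)/(1/2)) = -0.14937
  Q(2)·log₂(Q(2)/P(2)) = (23/24)·log₂((23/24)/(1/2)) = 0.89949

D_KL(Q||P) = -0.14937 + 0.89949 = 0.75012 ≈ 0.7501 bits

These are NOT equal (difference: 0.5731 bits). KL divergence is asymmetric: D_KL(P||Q) ≠ D_KL(Q||P) in general.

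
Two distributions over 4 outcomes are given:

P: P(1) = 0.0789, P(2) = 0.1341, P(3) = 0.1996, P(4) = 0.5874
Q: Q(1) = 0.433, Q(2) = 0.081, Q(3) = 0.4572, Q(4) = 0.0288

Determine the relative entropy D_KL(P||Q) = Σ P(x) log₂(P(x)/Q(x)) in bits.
2.2204 bits

D_KL(P||Q) = Σ P(x) log₂(P(x)/Q(x))

Computing term by term:
  P(1)·log₂(P(1)/Q(1)) = 0.0789·log₂(0.0789/0.433) = -0.19380
  P(2)·log₂(P(2)/Q(2)) = 0.1341·log₂(0.1341/0.081) = 0.09753
  P(3)·log₂(P(3)/Q(3)) = 0.1996·log₂(0.1996/0.4572) = -0.23866
  P(4)·log₂(P(4)/Q(4)) = 0.5874·log₂(0.5874/0.0288) = 2.55531

D_KL(P||Q) = -0.19380 + 0.09753 - 0.23866 + 2.55531 = 2.22038 ≈ 2.2204 bits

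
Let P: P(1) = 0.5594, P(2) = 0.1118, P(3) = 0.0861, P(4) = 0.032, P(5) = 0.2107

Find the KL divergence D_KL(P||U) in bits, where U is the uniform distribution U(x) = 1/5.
0.5628 bits

U(i) = 1/5 for all i

D_KL(P||U) = Σ P(x) log₂(P(x) / (1/5))
           = Σ P(x) log₂(P(x)) + log₂(5)
           = log₂(5) - H(P)

H(P) = -Σ P(x) log₂(P(x)):
  -P(1)·log₂(P(1)) = -(0.5594)·log₂(0.5594) = 0.46880
  -P(2)·log₂(P(2)) = -(0.1118)·log₂(0.1118) = 0.35340
  -P(3)·log₂(P(3)) = -(0.0861)·log₂(0.0861) = 0.30461
  -P(4)·log₂(P(4)) = -(0.032)·log₂(0.032) = 0.15891
  -P(5)·log₂(P(5)) = -(0.2107)·log₂(0.2107) = 0.47339
H(P) = 0.46880 + 0.35340 + 0.30461 + 0.15891 + 0.47339 = 1.75911 bits

log₂(5) = 2.32193 bits

D_KL(P||U) = 2.32193 - 1.75911 = 0.56282 ≈ 0.5628 bits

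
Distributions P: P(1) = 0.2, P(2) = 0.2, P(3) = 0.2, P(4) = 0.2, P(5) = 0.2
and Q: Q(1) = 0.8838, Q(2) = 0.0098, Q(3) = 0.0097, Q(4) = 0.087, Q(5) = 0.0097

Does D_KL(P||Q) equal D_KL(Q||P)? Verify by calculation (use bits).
D_KL(P||Q) = 2.4280 bits, D_KL(Q||P) = 1.6628 bits. No — D_KL(P||Q) ≠ D_KL(Q||P) for this pair.

D_KL(P||Q) = Σ P(x) log₂(P(x)/Q(x))

Computing term by term:
  P(1)·log₂(P(1)/Q(1)) = 0.2·log₂(0.2/0.8838) = -0.42874
  P(2)·log₂(P(2)/Q(2)) = 0.2·log₂(0.2/0.0098) = 0.87021
  P(3)·log₂(P(3)/Q(3)) = 0.2·log₂(0.2/0.0097) = 0.87317
  P(4)·log₂(P(4)/Q(4)) = 0.2·log₂(0.2/0.087) = 0.24018
  P(5)·log₂(P(5)/Q(5)) = 0.2·log₂(0.2/0.0097) = 0.87317

D_KL(P||Q) = -0.42874 + 0.87021 + 0.87317 + 0.24018 + 0.87317 = 2.42799 ≈ 2.4280 bits

D_KL(Q||P) = Σ Q(x) log₂(Q(x)/P(x))

Computing term by term:
  Q(1)·log₂(Q(1)/P(1)) = 0.8838·log₂(0.8838/0.2) = 1.89462
  Q(2)·log₂(Q(2)/P(2)) = 0.0098·log₂(0.0098/0.2) = -0.04264
  Q(3)·log₂(Q(3)/P(3)) = 0.0097·log₂(0.0097/0.2) = -0.04235
  Q(4)·log₂(Q(4)/P(4)) = 0.087·log₂(0.087/0.2) = -0.10448
  Q(5)·log₂(Q(5)/P(5)) = 0.0097·log₂(0.0097/0.2) = -0.04235

D_KL(Q||P) = 1.89462 - 0.04264 - 0.04235 - 0.10448 - 0.04235 = 1.66280 ≈ 1.6628 bits

These are NOT equal (difference: 0.7652 bits). KL divergence is asymmetric: D_KL(P||Q) ≠ D_KL(Q||P) in general.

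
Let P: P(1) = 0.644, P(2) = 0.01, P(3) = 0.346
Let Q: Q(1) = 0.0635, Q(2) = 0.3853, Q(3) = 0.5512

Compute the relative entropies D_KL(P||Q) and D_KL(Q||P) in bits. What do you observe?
D_KL(P||Q) = 1.8673 bits, D_KL(Q||P) = 2.1878 bits. The two directions give different values (D_KL(Q||P) exceeds D_KL(P||Q) by 0.3205 bits): KL divergence is asymmetric.

D_KL(P||Q) = Σ P(x) log₂(P(x)/Q(x))

Computing term by term:
  P(1)·log₂(P(1)/Q(1)) = 0.644·log₂(0.644/0.0635) = 2.15240
  P(2)·log₂(P(2)/Q(2)) = 0.01·log₂(0.01/0.3853) = -0.05268
  P(3)·log₂(P(3)/Q(3)) = 0.346·log₂(0.346/0.5512) = -0.23244

D_KL(P||Q) = 2.15240 - 0.05268 - 0.23244 = 1.86728 ≈ 1.8673 bits

D_KL(Q||P) = Σ Q(x) log₂(Q(x)/P(x))

Computing term by term:
  Q(1)·log₂(Q(1)/P(1)) = 0.0635·log₂(0.0635/0.644) = -0.21223
  Q(2)·log₂(Q(2)/P(2)) = 0.3853·log₂(0.3853/0.01) = 2.02973
  Q(3)·log₂(Q(3)/P(3)) = 0.5512·log₂(0.5512/0.346) = 0.37030

D_KL(Q||P) = -0.21223 + 2.02973 + 0.37030 = 2.18780 ≈ 2.1878 bits

These are NOT equal (difference: 0.3205 bits). KL divergence is asymmetric: D_KL(P||Q) ≠ D_KL(Q||P) in general.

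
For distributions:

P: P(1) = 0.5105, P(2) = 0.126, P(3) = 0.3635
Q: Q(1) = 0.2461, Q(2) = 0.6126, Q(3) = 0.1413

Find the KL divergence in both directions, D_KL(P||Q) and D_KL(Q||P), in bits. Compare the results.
D_KL(P||Q) = 0.7454 bits, D_KL(Q||P) = 0.9460 bits. D_KL(Q||P) is larger than D_KL(P||Q) by 0.2006 bits; the two directions differ.

D_KL(P||Q) = Σ P(x) log₂(P(x)/Q(x))

Computing term by term:
  P(1)·log₂(P(1)/Q(1)) = 0.5105·log₂(0.5105/0.2461) = 0.53739
  P(2)·log₂(P(2)/Q(2)) = 0.126·log₂(0.126/0.6126) = -0.28747
  P(3)·log₂(P(3)/Q(3)) = 0.3635·log₂(0.3635/0.1413) = 0.49552

D_KL(P||Q) = 0.53739 - 0.28747 + 0.49552 = 0.74544 ≈ 0.7454 bits

D_KL(Q||P) = Σ Q(x) log₂(Q(x)/P(x))

Computing term by term:
  Q(1)·log₂(Q(1)/P(1)) = 0.2461·log₂(0.2461/0.5105) = -0.25906
  Q(2)·log₂(Q(2)/P(2)) = 0.6126·log₂(0.6126/0.126) = 1.39766
  Q(3)·log₂(Q(3)/P(3)) = 0.1413·log₂(0.1413/0.3635) = -0.19262

D_KL(Q||P) = -0.25906 + 1.39766 - 0.19262 = 0.94598 ≈ 0.9460 bits

These are NOT equal (difference: 0.2006 bits). KL divergence is asymmetric: D_KL(P||Q) ≠ D_KL(Q||P) in general.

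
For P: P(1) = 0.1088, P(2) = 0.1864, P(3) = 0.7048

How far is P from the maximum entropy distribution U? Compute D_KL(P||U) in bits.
0.4293 bits

U(i) = 1/3 for all i

D_KL(P||U) = Σ P(x) log₂(P(x) / (1/3))
           = Σ P(x) log₂(P(x)) + log₂(3)
           = log₂(3) - H(P)

H(P) = -Σ P(x) log₂(P(x)):
  -P(1)·log₂(P(1)) = -(0.1088)·log₂(0.1088) = 0.34819
  -P(2)·log₂(P(2)) = -(0.1864)·log₂(0.1864) = 0.45175
  -P(3)·log₂(P(3)) = -(0.7048)·log₂(0.7048) = 0.35572
H(P) = 0.34819 + 0.45175 + 0.35572 = 1.15566 bits

log₂(3) = 1.58496 bits

D_KL(P||U) = 1.58496 - 1.15566 = 0.42930 ≈ 0.4293 bits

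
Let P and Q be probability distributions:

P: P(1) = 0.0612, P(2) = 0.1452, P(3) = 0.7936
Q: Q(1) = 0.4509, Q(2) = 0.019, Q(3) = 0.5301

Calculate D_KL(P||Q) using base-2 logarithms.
0.7117 bits

D_KL(P||Q) = Σ P(x) log₂(P(x)/Q(x))

Computing term by term:
  P(1)·log₂(P(1)/Q(1)) = 0.0612·log₂(0.0612/0.4509) = -0.17633
  P(2)·log₂(P(2)/Q(2)) = 0.1452·log₂(0.1452/0.019) = 0.42601
  P(3)·log₂(P(3)/Q(3)) = 0.7936·log₂(0.7936/0.5301) = 0.46199

D_KL(P||Q) = -0.17633 + 0.42601 + 0.46199 = 0.71167 ≈ 0.7117 bits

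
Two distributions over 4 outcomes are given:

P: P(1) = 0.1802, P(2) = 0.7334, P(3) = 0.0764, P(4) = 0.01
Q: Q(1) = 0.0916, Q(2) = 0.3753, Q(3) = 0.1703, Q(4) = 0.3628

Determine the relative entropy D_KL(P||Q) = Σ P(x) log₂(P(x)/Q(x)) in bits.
0.7446 bits

D_KL(P||Q) = Σ P(x) log₂(P(x)/Q(x))

Computing term by term:
  P(1)·log₂(P(1)/Q(1)) = 0.1802·log₂(0.1802/0.0916) = 0.17591
  P(2)·log₂(P(2)/Q(2)) = 0.7334·log₂(0.7334/0.3753) = 0.70887
  P(3)·log₂(P(3)/Q(3)) = 0.0764·log₂(0.0764/0.1703) = -0.08835
  P(4)·log₂(P(4)/Q(4)) = 0.01·log₂(0.01/0.3628) = -0.05181

D_KL(P||Q) = 0.17591 + 0.70887 - 0.08835 - 0.05181 = 0.74462 ≈ 0.7446 bits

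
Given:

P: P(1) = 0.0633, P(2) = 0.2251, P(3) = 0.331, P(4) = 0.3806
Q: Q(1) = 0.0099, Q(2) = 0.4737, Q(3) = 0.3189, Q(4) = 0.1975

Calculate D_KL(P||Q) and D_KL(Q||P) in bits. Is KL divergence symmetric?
D_KL(P||Q) = 0.3058 bits, D_KL(Q||P) = 0.2779 bits. No, KL divergence is not symmetric.

D_KL(P||Q) = Σ P(x) log₂(P(x)/Q(x))

Computing term by term:
  P(1)·log₂(P(1)/Q(1)) = 0.0633·log₂(0.0633/0.0099) = 0.16944
  P(2)·log₂(P(2)/Q(2)) = 0.2251·log₂(0.2251/0.4737) = -0.24162
  P(3)·log₂(P(3)/Q(3)) = 0.331·log₂(0.331/0.3189) = 0.01778
  P(4)·log₂(P(4)/Q(4)) = 0.3806·log₂(0.3806/0.1975) = 0.36021

D_KL(P||Q) = 0.16944 - 0.24162 + 0.01778 + 0.36021 = 0.30581 ≈ 0.3058 bits

D_KL(Q||P) = Σ Q(x) log₂(Q(x)/P(x))

Computing term by term:
  Q(1)·log₂(Q(1)/P(1)) = 0.0099·log₂(0.0099/0.0633) = -0.02650
  Q(2)·log₂(Q(2)/P(2)) = 0.4737·log₂(0.4737/0.2251) = 0.50847
  Q(3)·log₂(Q(3)/P(3)) = 0.3189·log₂(0.3189/0.331) = -0.01713
  Q(4)·log₂(Q(4)/P(4)) = 0.1975·log₂(0.1975/0.3806) = -0.18692

D_KL(Q||P) = -0.02650 + 0.50847 - 0.01713 - 0.18692 = 0.27792 ≈ 0.2779 bits

These are NOT equal (difference: 0.0279 bits). KL divergence is asymmetric: D_KL(P||Q) ≠ D_KL(Q||P) in general.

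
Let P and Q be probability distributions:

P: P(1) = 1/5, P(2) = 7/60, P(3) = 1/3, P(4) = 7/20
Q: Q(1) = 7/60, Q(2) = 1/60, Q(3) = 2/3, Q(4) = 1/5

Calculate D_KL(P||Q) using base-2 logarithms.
0.4323 bits

D_KL(P||Q) = Σ P(x) log₂(P(x)/Q(x))

Computing term by term:
  P(1)·log₂(P(1)/Q(1)) = (1/5)·log₂((1/5)/(7/60)) = 0.15552
  P(2)·log₂(P(2)/Q(2)) = (7/60)·log₂((7/60)/(1/60)) = 0.32752
  P(3)·log₂(P(3)/Q(3)) = (1/3)·log₂((1/3)/(2/3)) = -0.33333
  P(4)·log₂(P(4)/Q(4)) = (7/20)·log₂((7/20)/(1/5)) = 0.28257

D_KL(P||Q) = 0.15552 + 0.32752 - 0.33333 + 0.28257 = 0.43228 ≈ 0.4323 bits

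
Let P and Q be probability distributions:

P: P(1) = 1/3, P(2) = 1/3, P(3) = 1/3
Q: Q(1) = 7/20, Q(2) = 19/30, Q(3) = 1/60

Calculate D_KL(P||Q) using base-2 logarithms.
1.1085 bits

D_KL(P||Q) = Σ P(x) log₂(P(x)/Q(x))

Computing term by term:
  P(1)·log₂(P(1)/Q(1)) = (1/3)·log₂((1/3)/(7/20)) = -0.02346
  P(2)·log₂(P(2)/Q(2)) = (1/3)·log₂((1/3)/(19/30)) = -0.30867
  P(3)·log₂(P(3)/Q(3)) = (1/3)·log₂((1/3)/(1/60)) = 1.44064

D_KL(P||Q) = -0.02346 - 0.30867 + 1.44064 = 1.10851 ≈ 1.1085 bits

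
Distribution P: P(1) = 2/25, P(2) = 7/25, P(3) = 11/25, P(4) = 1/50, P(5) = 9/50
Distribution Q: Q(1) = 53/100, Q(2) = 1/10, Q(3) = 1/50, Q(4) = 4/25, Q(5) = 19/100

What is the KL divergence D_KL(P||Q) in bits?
2.0858 bits

D_KL(P||Q) = Σ P(x) log₂(P(x)/Q(x))

Computing term by term:
  P(1)·log₂(P(1)/Q(1)) = (2/25)·log₂((2/25)/(53/100)) = -0.21823
  P(2)·log₂(P(2)/Q(2)) = (7/25)·log₂((7/25)/(1/10)) = 0.41592
  P(3)·log₂(P(3)/Q(3)) = (11/25)·log₂((11/25)/(1/50)) = 1.96215
  P(4)·log₂(P(4)/Q(4)) = (1/50)·log₂((1/50)/(4/25)) = -0.06000
  P(5)·log₂(P(5)/Q(5)) = (9/50)·log₂((9/50)/(19/100)) = -0.01404

D_KL(P||Q) = -0.21823 + 0.41592 + 1.96215 - 0.06000 - 0.01404 = 2.08580 ≈ 2.0858 bits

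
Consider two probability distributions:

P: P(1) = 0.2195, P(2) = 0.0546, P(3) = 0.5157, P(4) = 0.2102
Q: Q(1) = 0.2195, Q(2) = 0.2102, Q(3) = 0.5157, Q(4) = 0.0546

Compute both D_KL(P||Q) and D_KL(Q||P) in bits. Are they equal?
D_KL(P||Q) = 0.3026 bits, D_KL(Q||P) = 0.3026 bits. Yes, in this case they are equal (although KL divergence is not symmetric in general).

D_KL(P||Q) = Σ P(x) log₂(P(x)/Q(x))

Computing term by term:
  P(1)·log₂(P(1)/Q(1)) = 0.2195·log₂(0.2195/0.2195) = 0.00000
  P(2)·log₂(P(2)/Q(2)) = 0.0546·log₂(0.0546/0.2102) = -0.10619
  P(3)·log₂(P(3)/Q(3)) = 0.5157·log₂(0.5157/0.5157) = 0.00000
  P(4)·log₂(P(4)/Q(4)) = 0.2102·log₂(0.2102/0.0546) = 0.40879

D_KL(P||Q) = 0.00000 - 0.10619 + 0.00000 + 0.40879 = 0.30260 ≈ 0.3026 bits

D_KL(Q||P) = Σ Q(x) log₂(Q(x)/P(x))

Computing term by term:
  Q(1)·log₂(Q(1)/P(1)) = 0.2195·log₂(0.2195/0.2195) = 0.00000
  Q(2)·log₂(Q(2)/P(2)) = 0.2102·log₂(0.2102/0.0546) = 0.40879
  Q(3)·log₂(Q(3)/P(3)) = 0.5157·log₂(0.5157/0.5157) = 0.00000
  Q(4)·log₂(Q(4)/P(4)) = 0.0546·log₂(0.0546/0.2102) = -0.10619

D_KL(Q||P) = 0.00000 + 0.40879 + 0.00000 - 0.10619 = 0.30260 ≈ 0.3026 bits

These ARE equal here. Q is P with outcomes relabeled (Q(2) = P(4), Q(4) = P(2)) by a relabeling that is its own inverse, so the two sums contain exactly the same terms in a different order. This is a special case — KL divergence is not symmetric in general: D_KL(P||Q) ≠ D_KL(Q||P) for most P, Q.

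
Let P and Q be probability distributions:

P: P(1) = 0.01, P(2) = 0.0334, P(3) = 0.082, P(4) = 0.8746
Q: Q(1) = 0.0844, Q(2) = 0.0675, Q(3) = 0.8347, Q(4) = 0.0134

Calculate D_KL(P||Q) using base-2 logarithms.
4.9332 bits

D_KL(P||Q) = Σ P(x) log₂(P(x)/Q(x))

Computing term by term:
  P(1)·log₂(P(1)/Q(1)) = 0.01·log₂(0.01/0.0844) = -0.03077
  P(2)·log₂(P(2)/Q(2)) = 0.0334·log₂(0.0334/0.0675) = -0.03390
  P(3)·log₂(P(3)/Q(3)) = 0.082·log₂(0.082/0.8347) = -0.27450
  P(4)·log₂(P(4)/Q(4)) = 0.8746·log₂(0.8746/0.0134) = 5.27237

D_KL(P||Q) = -0.03077 - 0.03390 - 0.27450 + 5.27237 = 4.93320 ≈ 4.9332 bits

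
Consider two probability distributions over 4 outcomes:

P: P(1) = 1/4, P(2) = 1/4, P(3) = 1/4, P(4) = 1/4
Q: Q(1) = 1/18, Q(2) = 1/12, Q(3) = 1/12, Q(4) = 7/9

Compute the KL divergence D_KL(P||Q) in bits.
0.9256 bits

D_KL(P||Q) = Σ P(x) log₂(P(x)/Q(x))

Computing term by term:
  P(1)·log₂(P(1)/Q(1)) = (1/4)·log₂((1/4)/(1/18)) = 0.54248
  P(2)·log₂(P(2)/Q(2)) = (1/4)·log₂((1/4)/(1/12)) = 0.39624
  P(3)·log₂(P(3)/Q(3)) = (1/4)·log₂((1/4)/(1/12)) = 0.39624
  P(4)·log₂(P(4)/Q(4)) = (1/4)·log₂((1/4)/(7/9)) = -0.40936

D_KL(P||Q) = 0.54248 + 0.39624 + 0.39624 - 0.40936 = 0.92560 ≈ 0.9256 bits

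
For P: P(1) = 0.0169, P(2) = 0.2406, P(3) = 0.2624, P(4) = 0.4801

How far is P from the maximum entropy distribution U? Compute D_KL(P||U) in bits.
0.3913 bits

U(i) = 1/4 for all i

D_KL(P||U) = Σ P(x) log₂(P(x) / (1/4))
           = Σ P(x) log₂(P(x)) + log₂(4)
           = log₂(4) - H(P)

H(P) = -Σ P(x) log₂(P(x)):
  -P(1)·log₂(P(1)) = -(0.0169)·log₂(0.0169) = 0.09949
  -P(2)·log₂(P(2)) = -(0.2406)·log₂(0.2406) = 0.49450
  -P(3)·log₂(P(3)) = -(0.2624)·log₂(0.2624) = 0.50647
  -P(4)·log₂(P(4)) = -(0.4801)·log₂(0.4801) = 0.50823
H(P) = 0.09949 + 0.49450 + 0.50647 + 0.50823 = 1.60869 bits

log₂(4) = 2.00000 bits

D_KL(P||U) = 2.00000 - 1.60869 = 0.39131 ≈ 0.3913 bits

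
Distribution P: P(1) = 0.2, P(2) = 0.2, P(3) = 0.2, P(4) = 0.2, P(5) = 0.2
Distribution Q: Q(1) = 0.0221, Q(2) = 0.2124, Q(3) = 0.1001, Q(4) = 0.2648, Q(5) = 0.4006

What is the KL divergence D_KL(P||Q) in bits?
0.5365 bits

D_KL(P||Q) = Σ P(x) log₂(P(x)/Q(x))

Computing term by term:
  P(1)·log₂(P(1)/Q(1)) = 0.2·log₂(0.2/0.0221) = 0.63558
  P(2)·log₂(P(2)/Q(2)) = 0.2·log₂(0.2/0.2124) = -0.01736
  P(3)·log₂(P(3)/Q(3)) = 0.2·log₂(0.2/0.1001) = 0.19971
  P(4)·log₂(P(4)/Q(4)) = 0.2·log₂(0.2/0.2648) = -0.08098
  P(5)·log₂(P(5)/Q(5)) = 0.2·log₂(0.2/0.4006) = -0.20043

D_KL(P||Q) = 0.63558 - 0.01736 + 0.19971 - 0.08098 - 0.20043 = 0.53652 ≈ 0.5365 bits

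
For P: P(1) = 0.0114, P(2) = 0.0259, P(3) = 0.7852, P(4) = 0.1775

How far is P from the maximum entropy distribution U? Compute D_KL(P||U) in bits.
1.0733 bits

U(i) = 1/4 for all i

D_KL(P||U) = Σ P(x) log₂(P(x) / (1/4))
           = Σ P(x) log₂(P(x)) + log₂(4)
           = log₂(4) - H(P)

H(P) = -Σ P(x) log₂(P(x)):
  -P(1)·log₂(P(1)) = -(0.0114)·log₂(0.0114) = 0.07358
  -P(2)·log₂(P(2)) = -(0.0259)·log₂(0.0259) = 0.13652
  -P(3)·log₂(P(3)) = -(0.7852)·log₂(0.7852) = 0.27393
  -P(4)·log₂(P(4)) = -(0.1775)·log₂(0.1775) = 0.44270
H(P) = 0.07358 + 0.13652 + 0.27393 + 0.44270 = 0.92673 bits

log₂(4) = 2.00000 bits

D_KL(P||U) = 2.00000 - 0.92673 = 1.07327 ≈ 1.0733 bits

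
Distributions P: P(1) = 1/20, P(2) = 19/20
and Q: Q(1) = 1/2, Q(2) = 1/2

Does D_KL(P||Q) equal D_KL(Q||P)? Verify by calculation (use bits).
D_KL(P||Q) = 0.7136 bits, D_KL(Q||P) = 1.1980 bits. No — D_KL(P||Q) ≠ D_KL(Q||P) for this pair.

D_KL(P||Q) = Σ P(x) log₂(P(x)/Q(x))

Computing term by term:
  P(1)·log₂(P(1)/Q(1)) = (1/20)·log₂((1/20)/(1/2)) = -0.16610
  P(2)·log₂(P(2)/Q(2)) = (19/20)·log₂((19/20)/(1/2)) = 0.87970

D_KL(P||Q) = -0.16610 + 0.87970 = 0.71360 ≈ 0.7136 bits

D_KL(Q||P) = Σ Q(x) log₂(Q(x)/P(x))

Computing term by term:
  Q(1)·log₂(Q(1)/P(1)) = (1/2)·log₂((1/2)/(1/20)) = 1.66096
  Q(2)·log₂(Q(2)/P(2)) = (1/2)·log₂((1/2)/(19/20)) = -0.46300

D_KL(Q||P) = 1.66096 - 0.46300 = 1.19796 ≈ 1.1980 bits

These are NOT equal (difference: 0.4844 bits). KL divergence is asymmetric: D_KL(P||Q) ≠ D_KL(Q||P) in general.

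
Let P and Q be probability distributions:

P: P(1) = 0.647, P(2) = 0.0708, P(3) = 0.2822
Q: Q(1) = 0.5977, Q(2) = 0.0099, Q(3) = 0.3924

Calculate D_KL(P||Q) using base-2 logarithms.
0.1407 bits

D_KL(P||Q) = Σ P(x) log₂(P(x)/Q(x))

Computing term by term:
  P(1)·log₂(P(1)/Q(1)) = 0.647·log₂(0.647/0.5977) = 0.07398
  P(2)·log₂(P(2)/Q(2)) = 0.0708·log₂(0.0708/0.0099) = 0.20095
  P(3)·log₂(P(3)/Q(3)) = 0.2822·log₂(0.2822/0.3924) = -0.13422

D_KL(P||Q) = 0.07398 + 0.20095 - 0.13422 = 0.14071 ≈ 0.1407 bits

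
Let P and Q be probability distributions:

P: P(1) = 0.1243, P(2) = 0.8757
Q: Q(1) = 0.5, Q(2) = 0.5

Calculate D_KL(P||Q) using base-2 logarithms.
0.4584 bits

D_KL(P||Q) = Σ P(x) log₂(P(x)/Q(x))

Computing term by term:
  P(1)·log₂(P(1)/Q(1)) = 0.1243·log₂(0.1243/0.5) = -0.24961
  P(2)·log₂(P(2)/Q(2)) = 0.8757·log₂(0.8757/0.5) = 0.70801

D_KL(P||Q) = -0.24961 + 0.70801 = 0.45840 ≈ 0.4584 bits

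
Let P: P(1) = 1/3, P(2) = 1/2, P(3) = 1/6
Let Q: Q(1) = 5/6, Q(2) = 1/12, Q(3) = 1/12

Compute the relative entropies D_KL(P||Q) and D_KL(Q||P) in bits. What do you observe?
D_KL(P||Q) = 1.0185 bits, D_KL(Q||P) = 0.8029 bits. The two directions give different values (D_KL(P||Q) exceeds D_KL(Q||P) by 0.2156 bits): KL divergence is asymmetric.

D_KL(P||Q) = Σ P(x) log₂(P(x)/Q(x))

Computing term by term:
  P(1)·log₂(P(1)/Q(1)) = (1/3)·log₂((1/3)/(5/6)) = -0.44064
  P(2)·log₂(P(2)/Q(2)) = (1/2)·log₂((1/2)/(1/12)) = 1.29248
  P(3)·log₂(P(3)/Q(3)) = (1/6)·log₂((1/6)/(1/12)) = 0.16667

D_KL(P||Q) = -0.44064 + 1.29248 + 0.16667 = 1.01851 ≈ 1.0185 bits

D_KL(Q||P) = Σ Q(x) log₂(Q(x)/P(x))

Computing term by term:
  Q(1)·log₂(Q(1)/P(1)) = (5/6)·log₂((5/6)/(1/3)) = 1.10161
  Q(2)·log₂(Q(2)/P(2)) = (1/12)·log₂((1/12)/(1/2)) = -0.21541
  Q(3)·log₂(Q(3)/P(3)) = (1/12)·log₂((1/12)/(1/6)) = -0.08333

D_KL(Q||P) = 1.10161 - 0.21541 - 0.08333 = 0.80287 ≈ 0.8029 bits

These are NOT equal (difference: 0.2156 bits). KL divergence is asymmetric: D_KL(P||Q) ≠ D_KL(Q||P) in general.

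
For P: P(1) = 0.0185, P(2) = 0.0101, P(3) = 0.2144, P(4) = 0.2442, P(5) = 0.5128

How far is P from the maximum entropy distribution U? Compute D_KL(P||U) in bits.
0.6814 bits

U(i) = 1/5 for all i

D_KL(P||U) = Σ P(x) log₂(P(x) / (1/5))
           = Σ P(x) log₂(P(x)) + log₂(5)
           = log₂(5) - H(P)

H(P) = -Σ P(x) log₂(P(x)):
  -P(1)·log₂(P(1)) = -(0.0185)·log₂(0.0185) = 0.10649
  -P(2)·log₂(P(2)) = -(0.0101)·log₂(0.0101) = 0.06696
  -P(3)·log₂(P(3)) = -(0.2144)·log₂(0.2144) = 0.47632
  -P(4)·log₂(P(4)) = -(0.2442)·log₂(0.2442) = 0.49667
  -P(5)·log₂(P(5)) = -(0.5128)·log₂(0.5128) = 0.49410
H(P) = 0.10649 + 0.06696 + 0.47632 + 0.49667 + 0.49410 = 1.64054 bits

log₂(5) = 2.32193 bits

D_KL(P||U) = 2.32193 - 1.64054 = 0.68139 ≈ 0.6814 bits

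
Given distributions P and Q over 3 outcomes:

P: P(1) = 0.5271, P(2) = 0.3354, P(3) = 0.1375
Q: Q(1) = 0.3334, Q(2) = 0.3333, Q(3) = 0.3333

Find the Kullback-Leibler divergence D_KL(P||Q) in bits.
0.1757 bits

D_KL(P||Q) = Σ P(x) log₂(P(x)/Q(x))

Computing term by term:
  P(1)·log₂(P(1)/Q(1)) = 0.5271·log₂(0.5271/0.3334) = 0.34832
  P(2)·log₂(P(2)/Q(2)) = 0.3354·log₂(0.3354/0.3333) = 0.00304
  P(3)·log₂(P(3)/Q(3)) = 0.1375·log₂(0.1375/0.3333) = -0.17564

D_KL(P||Q) = 0.34832 + 0.00304 - 0.17564 = 0.17572 ≈ 0.1757 bits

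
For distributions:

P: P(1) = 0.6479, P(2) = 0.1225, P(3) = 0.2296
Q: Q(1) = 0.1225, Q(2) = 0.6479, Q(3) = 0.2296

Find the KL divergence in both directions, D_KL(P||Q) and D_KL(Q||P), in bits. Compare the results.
D_KL(P||Q) = 1.2625 bits, D_KL(Q||P) = 1.2625 bits. The two directions give exactly the same value for this pair.

D_KL(P||Q) = Σ P(x) log₂(P(x)/Q(x))

Computing term by term:
  P(1)·log₂(P(1)/Q(1)) = 0.6479·log₂(0.6479/0.1225) = 1.55690
  P(2)·log₂(P(2)/Q(2)) = 0.1225·log₂(0.1225/0.6479) = -0.29437
  P(3)·log₂(P(3)/Q(3)) = 0.2296·log₂(0.2296/0.2296) = 0.00000

D_KL(P||Q) = 1.55690 - 0.29437 + 0.00000 = 1.26253 ≈ 1.2625 bits

D_KL(Q||P) = Σ Q(x) log₂(Q(x)/P(x))

Computing term by term:
  Q(1)·log₂(Q(1)/P(1)) = 0.1225·log₂(0.1225/0.6479) = -0.29437
  Q(2)·log₂(Q(2)/P(2)) = 0.6479·log₂(0.6479/0.1225) = 1.55690
  Q(3)·log₂(Q(3)/P(3)) = 0.2296·log₂(0.2296/0.2296) = 0.00000

D_KL(Q||P) = -0.29437 + 1.55690 + 0.00000 = 1.26253 ≈ 1.2625 bits

These ARE equal here. Q is P with outcomes relabeled (Q(1) = P(2), Q(2) = P(1)) by a relabeling that is its own inverse, so the two sums contain exactly the same terms in a different order. This is a special case — KL divergence is not symmetric in general: D_KL(P||Q) ≠ D_KL(Q||P) for most P, Q.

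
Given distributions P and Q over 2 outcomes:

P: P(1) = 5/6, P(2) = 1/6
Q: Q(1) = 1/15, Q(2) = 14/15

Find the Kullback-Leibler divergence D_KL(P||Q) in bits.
2.6223 bits

D_KL(P||Q) = Σ P(x) log₂(P(x)/Q(x))

Computing term by term:
  P(1)·log₂(P(1)/Q(1)) = (5/6)·log₂((5/6)/(1/15)) = 3.03655
  P(2)·log₂(P(2)/Q(2)) = (1/6)·log₂((1/6)/(14/15)) = -0.41424

D_KL(P||Q) = 3.03655 - 0.41424 = 2.62231 ≈ 2.6223 bits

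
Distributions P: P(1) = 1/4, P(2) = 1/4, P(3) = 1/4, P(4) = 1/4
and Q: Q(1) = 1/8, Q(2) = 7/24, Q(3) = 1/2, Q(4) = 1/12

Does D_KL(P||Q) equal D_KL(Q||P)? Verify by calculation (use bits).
D_KL(P||Q) = 0.3406 bits, D_KL(Q||P) = 0.3078 bits. No — D_KL(P||Q) ≠ D_KL(Q||P) for this pair.

D_KL(P||Q) = Σ P(x) log₂(P(x)/Q(x))

Computing term by term:
  P(1)·log₂(P(1)/Q(1)) = (1/4)·log₂((1/4)/(1/8)) = 0.25000
  P(2)·log₂(P(2)/Q(2)) = (1/4)·log₂((1/4)/(7/24)) = -0.05560
  P(3)·log₂(P(3)/Q(3)) = (1/4)·log₂((1/4)/(1/2)) = -0.25000
  P(4)·log₂(P(4)/Q(4)) = (1/4)·log₂((1/4)/(1/12)) = 0.39624

D_KL(P||Q) = 0.25000 - 0.05560 - 0.25000 + 0.39624 = 0.34064 ≈ 0.3406 bits

D_KL(Q||P) = Σ Q(x) log₂(Q(x)/P(x))

Computing term by term:
  Q(1)·log₂(Q(1)/P(1)) = (1/8)·log₂((1/8)/(1/4)) = -0.12500
  Q(2)·log₂(Q(2)/P(2)) = (7/24)·log₂((7/24)/(1/4)) = 0.06486
  Q(3)·log₂(Q(3)/P(3)) = (1/2)·log₂((1/2)/(1/4)) = 0.50000
  Q(4)·log₂(Q(4)/P(4)) = (1/12)·log₂((1/12)/(1/4)) = -0.13208

D_KL(Q||P) = -0.12500 + 0.06486 + 0.50000 - 0.13208 = 0.30778 ≈ 0.3078 bits

These are NOT equal (difference: 0.0328 bits). KL divergence is asymmetric: D_KL(P||Q) ≠ D_KL(Q||P) in general.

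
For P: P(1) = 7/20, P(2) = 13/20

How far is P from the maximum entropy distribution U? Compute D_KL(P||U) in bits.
0.0659 bits

U(i) = 1/2 for all i

D_KL(P||U) = Σ P(x) log₂(P(x) / (1/2))
           = Σ P(x) log₂(P(x)) + log₂(2)
           = log₂(2) - H(P)

H(P) = -Σ P(x) log₂(P(x)):
  -P(1)·log₂(P(1)) = -(7/20)·log₂(7/20) = 0.53010
  -P(2)·log₂(P(2)) = -(13/20)·log₂(13/20) = 0.40397
H(P) = 0.53010 + 0.40397 = 0.93407 bits

log₂(2) = 1.00000 bits

D_KL(P||U) = 1.00000 - 0.93407 = 0.06593 ≈ 0.0659 bits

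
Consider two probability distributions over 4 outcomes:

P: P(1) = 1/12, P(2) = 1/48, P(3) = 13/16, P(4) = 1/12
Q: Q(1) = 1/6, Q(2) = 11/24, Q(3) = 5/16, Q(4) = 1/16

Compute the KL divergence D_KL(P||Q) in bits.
0.9784 bits

D_KL(P||Q) = Σ P(x) log₂(P(x)/Q(x))

Computing term by term:
  P(1)·log₂(P(1)/Q(1)) = (1/12)·log₂((1/12)/(1/6)) = -0.08333
  P(2)·log₂(P(2)/Q(2)) = (1/48)·log₂((1/48)/(11/24)) = -0.09290
  P(3)·log₂(P(3)/Q(3)) = (13/16)·log₂((13/16)/(5/16)) = 1.12004
  P(4)·log₂(P(4)/Q(4)) = (1/12)·log₂((1/12)/(1/16)) = 0.03459

D_KL(P||Q) = -0.08333 - 0.09290 + 1.12004 + 0.03459 = 0.97840 ≈ 0.9784 bits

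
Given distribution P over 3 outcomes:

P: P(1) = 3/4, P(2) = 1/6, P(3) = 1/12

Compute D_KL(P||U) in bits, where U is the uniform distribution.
0.5441 bits

U(i) = 1/3 for all i

D_KL(P||U) = Σ P(x) log₂(P(x) / (1/3))
           = Σ P(x) log₂(P(x)) + log₂(3)
           = log₂(3) - H(P)

H(P) = -Σ P(x) log₂(P(x)):
  -P(1)·log₂(P(1)) = -(3/4)·log₂(3/4) = 0.31128
  -P(2)·log₂(P(2)) = -(1/6)·log₂(1/6) = 0.43083
  -P(3)·log₂(P(3)) = -(1/12)·log₂(1/12) = 0.29875
H(P) = 0.31128 + 0.43083 + 0.29875 = 1.04086 bits

log₂(3) = 1.58496 bits

D_KL(P||U) = 1.58496 - 1.04086 = 0.54410 ≈ 0.5441 bits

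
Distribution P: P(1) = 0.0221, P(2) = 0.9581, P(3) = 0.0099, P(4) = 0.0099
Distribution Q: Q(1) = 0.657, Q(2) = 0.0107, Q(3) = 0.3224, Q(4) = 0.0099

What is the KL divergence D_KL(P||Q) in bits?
6.0549 bits

D_KL(P||Q) = Σ P(x) log₂(P(x)/Q(x))

Computing term by term:
  P(1)·log₂(P(1)/Q(1)) = 0.0221·log₂(0.0221/0.657) = -0.10815
  P(2)·log₂(P(2)/Q(2)) = 0.9581·log₂(0.9581/0.0107) = 6.21279
  P(3)·log₂(P(3)/Q(3)) = 0.0099·log₂(0.0099/0.3224) = -0.04975
  P(4)·log₂(P(4)/Q(4)) = 0.0099·log₂(0.0099/0.0099) = 0.00000

D_KL(P||Q) = -0.10815 + 6.21279 - 0.04975 + 0.00000 = 6.05489 ≈ 6.0549 bits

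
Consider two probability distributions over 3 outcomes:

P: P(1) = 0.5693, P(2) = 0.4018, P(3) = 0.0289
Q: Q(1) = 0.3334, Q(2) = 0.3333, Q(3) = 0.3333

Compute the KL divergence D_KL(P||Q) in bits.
0.4459 bits

D_KL(P||Q) = Σ P(x) log₂(P(x)/Q(x))

Computing term by term:
  P(1)·log₂(P(1)/Q(1)) = 0.5693·log₂(0.5693/0.3334) = 0.43946
  P(2)·log₂(P(2)/Q(2)) = 0.4018·log₂(0.4018/0.3333) = 0.10835
  P(3)·log₂(P(3)/Q(3)) = 0.0289·log₂(0.0289/0.3333) = -0.10195

D_KL(P||Q) = 0.43946 + 0.10835 - 0.10195 = 0.44586 ≈ 0.4459 bits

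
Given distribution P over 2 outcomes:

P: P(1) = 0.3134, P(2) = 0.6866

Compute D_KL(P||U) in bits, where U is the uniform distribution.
0.1029 bits

U(i) = 1/2 for all i

D_KL(P||U) = Σ P(x) log₂(P(x) / (1/2))
           = Σ P(x) log₂(P(x)) + log₂(2)
           = log₂(2) - H(P)

H(P) = -Σ P(x) log₂(P(x)):
  -P(1)·log₂(P(1)) = -(0.3134)·log₂(0.3134) = 0.52461
  -P(2)·log₂(P(2)) = -(0.6866)·log₂(0.6866) = 0.37245
H(P) = 0.52461 + 0.37245 = 0.89706 bits

log₂(2) = 1.00000 bits

D_KL(P||U) = 1.00000 - 0.89706 = 0.10294 ≈ 0.1029 bits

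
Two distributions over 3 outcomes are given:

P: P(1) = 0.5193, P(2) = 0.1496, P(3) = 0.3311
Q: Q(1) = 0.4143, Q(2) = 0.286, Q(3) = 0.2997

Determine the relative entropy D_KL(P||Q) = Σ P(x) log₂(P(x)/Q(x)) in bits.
0.0770 bits

D_KL(P||Q) = Σ P(x) log₂(P(x)/Q(x))

Computing term by term:
  P(1)·log₂(P(1)/Q(1)) = 0.5193·log₂(0.5193/0.4143) = 0.16924
  P(2)·log₂(P(2)/Q(2)) = 0.1496·log₂(0.1496/0.286) = -0.13986
  P(3)·log₂(P(3)/Q(3)) = 0.3311·log₂(0.3311/0.2997) = 0.04759

D_KL(P||Q) = 0.16924 - 0.13986 + 0.04759 = 0.07697 ≈ 0.0770 bits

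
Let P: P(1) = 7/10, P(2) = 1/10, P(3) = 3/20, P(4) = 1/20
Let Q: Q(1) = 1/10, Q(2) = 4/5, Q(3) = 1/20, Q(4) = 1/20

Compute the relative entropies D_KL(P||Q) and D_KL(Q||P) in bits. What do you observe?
D_KL(P||Q) = 1.9029 bits, D_KL(Q||P) = 2.0400 bits. The two directions give different values (D_KL(Q||P) exceeds D_KL(P||Q) by 0.1371 bits): KL divergence is asymmetric.

D_KL(P||Q) = Σ P(x) log₂(P(x)/Q(x))

Computing term by term:
  P(1)·log₂(P(1)/Q(1)) = (7/10)·log₂((7/10)/(1/10)) = 1.96515
  P(2)·log₂(P(2)/Q(2)) = (1/10)·log₂((1/10)/(4/5)) = -0.30000
  P(3)·log₂(P(3)/Q(3)) = (3/20)·log₂((3/20)/(1/20)) = 0.23774
  P(4)·log₂(P(4)/Q(4)) = (1/20)·log₂((1/20)/(1/20)) = 0.00000

D_KL(P||Q) = 1.96515 - 0.30000 + 0.23774 + 0.00000 = 1.90289 ≈ 1.9029 bits

D_KL(Q||P) = Σ Q(x) log₂(Q(x)/P(x))

Computing term by term:
  Q(1)·log₂(Q(1)/P(1)) = (1/10)·log₂((1/10)/(7/10)) = -0.28074
  Q(2)·log₂(Q(2)/P(2)) = (4/5)·log₂((4/5)/(1/10)) = 2.40000
  Q(3)·log₂(Q(3)/P(3)) = (1/20)·log₂((1/20)/(3/20)) = -0.07925
  Q(4)·log₂(Q(4)/P(4)) = (1/20)·log₂((1/20)/(1/20)) = 0.00000

D_KL(Q||P) = -0.28074 + 2.40000 - 0.07925 + 0.00000 = 2.04001 ≈ 2.0400 bits

These are NOT equal (difference: 0.1371 bits). KL divergence is asymmetric: D_KL(P||Q) ≠ D_KL(Q||P) in general.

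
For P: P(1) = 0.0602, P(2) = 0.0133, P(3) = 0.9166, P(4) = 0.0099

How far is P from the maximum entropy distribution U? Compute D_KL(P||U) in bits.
1.4920 bits

U(i) = 1/4 for all i

D_KL(P||U) = Σ P(x) log₂(P(x) / (1/4))
           = Σ P(x) log₂(P(x)) + log₂(4)
           = log₂(4) - H(P)

H(P) = -Σ P(x) log₂(P(x)):
  -P(1)·log₂(P(1)) = -(0.0602)·log₂(0.0602) = 0.24406
  -P(2)·log₂(P(2)) = -(0.0133)·log₂(0.0133) = 0.08289
  -P(3)·log₂(P(3)) = -(0.9166)·log₂(0.9166) = 0.11516
  -P(4)·log₂(P(4)) = -(0.0099)·log₂(0.0099) = 0.06592
H(P) = 0.24406 + 0.08289 + 0.11516 + 0.06592 = 0.50803 bits

log₂(4) = 2.00000 bits

D_KL(P||U) = 2.00000 - 0.50803 = 1.49197 ≈ 1.4920 bits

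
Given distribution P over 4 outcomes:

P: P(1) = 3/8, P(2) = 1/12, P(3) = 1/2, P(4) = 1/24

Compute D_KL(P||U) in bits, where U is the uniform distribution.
0.4796 bits

U(i) = 1/4 for all i

D_KL(P||U) = Σ P(x) log₂(P(x) / (1/4))
           = Σ P(x) log₂(P(x)) + log₂(4)
           = log₂(4) - H(P)

H(P) = -Σ P(x) log₂(P(x)):
  -P(1)·log₂(P(1)) = -(3/8)·log₂(3/8) = 0.53064
  -P(2)·log₂(P(2)) = -(1/12)·log₂(1/12) = 0.29875
  -P(3)·log₂(P(3)) = -(1/2)·log₂(1/2) = 0.50000
  -P(4)·log₂(P(4)) = -(1/24)·log₂(1/24) = 0.19104
H(P) = 0.53064 + 0.29875 + 0.50000 + 0.19104 = 1.52043 bits

log₂(4) = 2.00000 bits

D_KL(P||U) = 2.00000 - 1.52043 = 0.47957 ≈ 0.4796 bits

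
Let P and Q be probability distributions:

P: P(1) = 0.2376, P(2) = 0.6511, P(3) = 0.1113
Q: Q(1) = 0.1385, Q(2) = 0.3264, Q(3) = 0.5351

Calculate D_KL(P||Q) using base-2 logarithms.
0.5815 bits

D_KL(P||Q) = Σ P(x) log₂(P(x)/Q(x))

Computing term by term:
  P(1)·log₂(P(1)/Q(1)) = 0.2376·log₂(0.2376/0.1385) = 0.18501
  P(2)·log₂(P(2)/Q(2)) = 0.6511·log₂(0.6511/0.3264) = 0.64865
  P(3)·log₂(P(3)/Q(3)) = 0.1113·log₂(0.1113/0.5351) = -0.25213

D_KL(P||Q) = 0.18501 + 0.64865 - 0.25213 = 0.58153 ≈ 0.5815 bits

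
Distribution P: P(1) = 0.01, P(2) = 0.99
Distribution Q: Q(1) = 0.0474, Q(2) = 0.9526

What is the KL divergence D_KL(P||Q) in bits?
0.0326 bits

D_KL(P||Q) = Σ P(x) log₂(P(x)/Q(x))

Computing term by term:
  P(1)·log₂(P(1)/Q(1)) = 0.01·log₂(0.01/0.0474) = -0.02245
  P(2)·log₂(P(2)/Q(2)) = 0.99·log₂(0.99/0.9526) = 0.05500

D_KL(P||Q) = -0.02245 + 0.05500 = 0.03255 ≈ 0.0326 bits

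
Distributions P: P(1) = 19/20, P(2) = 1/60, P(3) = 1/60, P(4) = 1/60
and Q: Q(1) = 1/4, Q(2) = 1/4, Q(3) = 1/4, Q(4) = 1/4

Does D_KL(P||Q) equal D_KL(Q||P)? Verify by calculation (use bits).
D_KL(P||Q) = 1.6344 bits, D_KL(Q||P) = 2.4487 bits. No — D_KL(P||Q) ≠ D_KL(Q||P) for this pair.

D_KL(P||Q) = Σ P(x) log₂(P(x)/Q(x))

Computing term by term:
  P(1)·log₂(P(1)/Q(1)) = (19/20)·log₂((19/20)/(1/4)) = 1.82970
  P(2)·log₂(P(2)/Q(2)) = (1/60)·log₂((1/60)/(1/4)) = -0.06511
  P(3)·log₂(P(3)/Q(3)) = (1/60)·log₂((1/60)/(1/4)) = -0.06511
  P(4)·log₂(P(4)/Q(4)) = (1/60)·log₂((1/60)/(1/4)) = -0.06511

D_KL(P||Q) = 1.82970 - 0.06511 - 0.06511 - 0.06511 = 1.63437 ≈ 1.6344 bits

D_KL(Q||P) = Σ Q(x) log₂(Q(x)/P(x))

Computing term by term:
  Q(1)·log₂(Q(1)/P(1)) = (1/4)·log₂((1/4)/(19/20)) = -0.48150
  Q(2)·log₂(Q(2)/P(2)) = (1/4)·log₂((1/4)/(1/60)) = 0.97672
  Q(3)·log₂(Q(3)/P(3)) = (1/4)·log₂((1/4)/(1/60)) = 0.97672
  Q(4)·log₂(Q(4)/P(4)) = (1/4)·log₂((1/4)/(1/60)) = 0.97672

D_KL(Q||P) = -0.48150 + 0.97672 + 0.97672 + 0.97672 = 2.44866 ≈ 2.4487 bits

These are NOT equal (difference: 0.8143 bits). KL divergence is asymmetric: D_KL(P||Q) ≠ D_KL(Q||P) in general.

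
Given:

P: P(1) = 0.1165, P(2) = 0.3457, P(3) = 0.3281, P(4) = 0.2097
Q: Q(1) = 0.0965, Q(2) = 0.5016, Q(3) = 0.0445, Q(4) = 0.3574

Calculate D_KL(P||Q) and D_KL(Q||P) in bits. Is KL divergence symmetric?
D_KL(P||Q) = 0.6304 bits, D_KL(Q||P) = 0.3898 bits. No, KL divergence is not symmetric.

D_KL(P||Q) = Σ P(x) log₂(P(x)/Q(x))

Computing term by term:
  P(1)·log₂(P(1)/Q(1)) = 0.1165·log₂(0.1165/0.0965) = 0.03166
  P(2)·log₂(P(2)/Q(2)) = 0.3457·log₂(0.3457/0.5016) = -0.18565
  P(3)·log₂(P(3)/Q(3)) = 0.3281·log₂(0.3281/0.0445) = 0.94567
  P(4)·log₂(P(4)/Q(4)) = 0.2097·log₂(0.2097/0.3574) = -0.16130

D_KL(P||Q) = 0.03166 - 0.18565 + 0.94567 - 0.16130 = 0.63038 ≈ 0.6304 bits

D_KL(Q||P) = Σ Q(x) log₂(Q(x)/P(x))

Computing term by term:
  Q(1)·log₂(Q(1)/P(1)) = 0.0965·log₂(0.0965/0.1165) = -0.02622
  Q(2)·log₂(Q(2)/P(2)) = 0.5016·log₂(0.5016/0.3457) = 0.26937
  Q(3)·log₂(Q(3)/P(3)) = 0.0445·log₂(0.0445/0.3281) = -0.12826
  Q(4)·log₂(Q(4)/P(4)) = 0.3574·log₂(0.3574/0.2097) = 0.27492

D_KL(Q||P) = -0.02622 + 0.26937 - 0.12826 + 0.27492 = 0.38981 ≈ 0.3898 bits

These are NOT equal (difference: 0.2406 bits). KL divergence is asymmetric: D_KL(P||Q) ≠ D_KL(Q||P) in general.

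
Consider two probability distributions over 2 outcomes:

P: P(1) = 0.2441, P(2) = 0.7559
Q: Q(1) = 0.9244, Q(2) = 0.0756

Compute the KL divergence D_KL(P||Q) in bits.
2.0420 bits

D_KL(P||Q) = Σ P(x) log₂(P(x)/Q(x))

Computing term by term:
  P(1)·log₂(P(1)/Q(1)) = 0.2441·log₂(0.2441/0.9244) = -0.46893
  P(2)·log₂(P(2)/Q(2)) = 0.7559·log₂(0.7559/0.0756) = 2.51090

D_KL(P||Q) = -0.46893 + 2.51090 = 2.04197 ≈ 2.0420 bits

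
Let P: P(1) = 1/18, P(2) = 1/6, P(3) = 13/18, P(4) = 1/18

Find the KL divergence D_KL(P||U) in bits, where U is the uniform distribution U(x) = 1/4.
0.7668 bits

U(i) = 1/4 for all i

D_KL(P||U) = Σ P(x) log₂(P(x) / (1/4))
           = Σ P(x) log₂(P(x)) + log₂(4)
           = log₂(4) - H(P)

H(P) = -Σ P(x) log₂(P(x)):
  -P(1)·log₂(P(1)) = -(1/18)·log₂(1/18) = 0.23166
  -P(2)·log₂(P(2)) = -(1/6)·log₂(1/6) = 0.43083
  -P(3)·log₂(P(3)) = -(13/18)·log₂(13/18) = 0.33907
  -P(4)·log₂(P(4)) = -(1/18)·log₂(1/18) = 0.23166
H(P) = 0.23166 + 0.43083 + 0.33907 + 0.23166 = 1.23322 bits

log₂(4) = 2.00000 bits

D_KL(P||U) = 2.00000 - 1.23322 = 0.76678 ≈ 0.7668 bits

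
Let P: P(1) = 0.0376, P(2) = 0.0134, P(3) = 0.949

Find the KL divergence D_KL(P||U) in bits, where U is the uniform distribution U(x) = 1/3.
1.2520 bits

U(i) = 1/3 for all i

D_KL(P||U) = Σ P(x) log₂(P(x) / (1/3))
           = Σ P(x) log₂(P(x)) + log₂(3)
           = log₂(3) - H(P)

H(P) = -Σ P(x) log₂(P(x)):
  -P(1)·log₂(P(1)) = -(0.0376)·log₂(0.0376) = 0.17797
  -P(2)·log₂(P(2)) = -(0.0134)·log₂(0.0134) = 0.08337
  -P(3)·log₂(P(3)) = -(0.949)·log₂(0.949) = 0.07167
H(P) = 0.17797 + 0.08337 + 0.07167 = 0.33301 bits

log₂(3) = 1.58496 bits

D_KL(P||U) = 1.58496 - 0.33301 = 1.25195 ≈ 1.2520 bits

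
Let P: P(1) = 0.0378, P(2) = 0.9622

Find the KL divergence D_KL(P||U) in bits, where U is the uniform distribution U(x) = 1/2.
0.7679 bits

U(i) = 1/2 for all i

D_KL(P||U) = Σ P(x) log₂(P(x) / (1/2))
           = Σ P(x) log₂(P(x)) + log₂(2)
           = log₂(2) - H(P)

H(P) = -Σ P(x) log₂(P(x)):
  -P(1)·log₂(P(1)) = -(0.0378)·log₂(0.0378) = 0.17862
  -P(2)·log₂(P(2)) = -(0.9622)·log₂(0.9622) = 0.05349
H(P) = 0.17862 + 0.05349 = 0.23211 bits

log₂(2) = 1.00000 bits

D_KL(P||U) = 1.00000 - 0.23211 = 0.76789 ≈ 0.7679 bits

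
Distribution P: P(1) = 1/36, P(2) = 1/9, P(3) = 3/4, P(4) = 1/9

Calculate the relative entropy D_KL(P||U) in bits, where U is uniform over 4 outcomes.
0.8407 bits

U(i) = 1/4 for all i

D_KL(P||U) = Σ P(x) log₂(P(x) / (1/4))
           = Σ P(x) log₂(P(x)) + log₂(4)
           = log₂(4) - H(P)

H(P) = -Σ P(x) log₂(P(x)):
  -P(1)·log₂(P(1)) = -(1/36)·log₂(1/36) = 0.14361
  -P(2)·log₂(P(2)) = -(1/9)·log₂(1/9) = 0.35221
  -P(3)·log₂(P(3)) = -(3/4)·log₂(3/4) = 0.31128
  -P(4)·log₂(P(4)) = -(1/9)·log₂(1/9) = 0.35221
H(P) = 0.14361 + 0.35221 + 0.31128 + 0.35221 = 1.15931 bits

log₂(4) = 2.00000 bits

D_KL(P||U) = 2.00000 - 1.15931 = 0.84069 ≈ 0.8407 bits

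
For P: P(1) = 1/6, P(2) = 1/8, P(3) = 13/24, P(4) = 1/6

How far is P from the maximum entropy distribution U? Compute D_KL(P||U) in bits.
0.2842 bits

U(i) = 1/4 for all i

D_KL(P||U) = Σ P(x) log₂(P(x) / (1/4))
           = Σ P(x) log₂(P(x)) + log₂(4)
           = log₂(4) - H(P)

H(P) = -Σ P(x) log₂(P(x)):
  -P(1)·log₂(P(1)) = -(1/6)·log₂(1/6) = 0.43083
  -P(2)·log₂(P(2)) = -(1/8)·log₂(1/8) = 0.37500
  -P(3)·log₂(P(3)) = -(13/24)·log₂(13/24) = 0.47912
  -P(4)·log₂(P(4)) = -(1/6)·log₂(1/6) = 0.43083
H(P) = 0.43083 + 0.37500 + 0.47912 + 0.43083 = 1.71578 bits

log₂(4) = 2.00000 bits

D_KL(P||U) = 2.00000 - 1.71578 = 0.28422 ≈ 0.2842 bits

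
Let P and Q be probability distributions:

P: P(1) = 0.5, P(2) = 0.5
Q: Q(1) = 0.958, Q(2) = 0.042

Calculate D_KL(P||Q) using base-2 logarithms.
1.3177 bits

D_KL(P||Q) = Σ P(x) log₂(P(x)/Q(x))

Computing term by term:
  P(1)·log₂(P(1)/Q(1)) = 0.5·log₂(0.5/0.958) = -0.46905
  P(2)·log₂(P(2)/Q(2)) = 0.5·log₂(0.5/0.042) = 1.78673

D_KL(P||Q) = -0.46905 + 1.78673 = 1.31768 ≈ 1.3177 bits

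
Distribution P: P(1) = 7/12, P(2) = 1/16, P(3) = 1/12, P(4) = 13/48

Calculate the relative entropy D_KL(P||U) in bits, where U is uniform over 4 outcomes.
0.4873 bits

U(i) = 1/4 for all i

D_KL(P||U) = Σ P(x) log₂(P(x) / (1/4))
           = Σ P(x) log₂(P(x)) + log₂(4)
           = log₂(4) - H(P)

H(P) = -Σ P(x) log₂(P(x)):
  -P(1)·log₂(P(1)) = -(7/12)·log₂(7/12) = 0.45360
  -P(2)·log₂(P(2)) = -(1/16)·log₂(1/16) = 0.25000
  -P(3)·log₂(P(3)) = -(1/12)·log₂(1/12) = 0.29875
  -P(4)·log₂(P(4)) = -(13/48)·log₂(13/48) = 0.51039
H(P) = 0.45360 + 0.25000 + 0.29875 + 0.51039 = 1.51274 bits

log₂(4) = 2.00000 bits

D_KL(P||U) = 2.00000 - 1.51274 = 0.48726 ≈ 0.4873 bits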